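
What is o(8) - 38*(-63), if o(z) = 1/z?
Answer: 19153/8 ≈ 2394.1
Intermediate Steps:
o(8) - 38*(-63) = 1/8 - 38*(-63) = ⅛ + 2394 = 19153/8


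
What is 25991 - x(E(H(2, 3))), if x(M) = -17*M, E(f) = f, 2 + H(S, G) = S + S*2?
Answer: 26059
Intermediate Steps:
H(S, G) = -2 + 3*S (H(S, G) = -2 + (S + S*2) = -2 + (S + 2*S) = -2 + 3*S)
25991 - x(E(H(2, 3))) = 25991 - (-17)*(-2 + 3*2) = 25991 - (-17)*(-2 + 6) = 25991 - (-17)*4 = 25991 - 1*(-68) = 25991 + 68 = 26059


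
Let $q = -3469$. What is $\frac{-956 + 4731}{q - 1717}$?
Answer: $- \frac{3775}{5186} \approx -0.72792$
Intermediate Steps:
$\frac{-956 + 4731}{q - 1717} = \frac{-956 + 4731}{-3469 - 1717} = \frac{3775}{-5186} = 3775 \left(- \frac{1}{5186}\right) = - \frac{3775}{5186}$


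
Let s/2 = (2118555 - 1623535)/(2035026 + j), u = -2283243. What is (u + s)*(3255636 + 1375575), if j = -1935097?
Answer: -1056662657856255177/99929 ≈ -1.0574e+13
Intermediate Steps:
s = 990040/99929 (s = 2*((2118555 - 1623535)/(2035026 - 1935097)) = 2*(495020/99929) = 990040/99929 ≈ 9.9074)
(u + s)*(3255636 + 1375575) = (-2283243 + 990040/99929)*(3255636 + 1375575) = -228161199707/99929*4631211 = -1056662657856255177/99929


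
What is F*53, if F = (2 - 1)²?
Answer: 53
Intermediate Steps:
F = 1 (F = 1² = 1)
F*53 = 1*53 = 53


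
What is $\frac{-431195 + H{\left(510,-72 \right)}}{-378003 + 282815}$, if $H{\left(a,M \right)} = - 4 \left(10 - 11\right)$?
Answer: $\frac{431191}{95188} \approx 4.5299$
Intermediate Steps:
$H{\left(a,M \right)} = 4$ ($H{\left(a,M \right)} = \left(-4\right) \left(-1\right) = 4$)
$\frac{-431195 + H{\left(510,-72 \right)}}{-378003 + 282815} = \frac{-431195 + 4}{-378003 + 282815} = - \frac{431191}{-95188} = \left(-431191\right) \left(- \frac{1}{95188}\right) = \frac{431191}{95188}$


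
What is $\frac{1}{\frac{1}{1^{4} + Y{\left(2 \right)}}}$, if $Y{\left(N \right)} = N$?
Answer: $3$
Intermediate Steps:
$\frac{1}{\frac{1}{1^{4} + Y{\left(2 \right)}}} = \frac{1}{\frac{1}{1^{4} + 2}} = \frac{1}{\frac{1}{1 + 2}} = \frac{1}{\frac{1}{3}} = 3$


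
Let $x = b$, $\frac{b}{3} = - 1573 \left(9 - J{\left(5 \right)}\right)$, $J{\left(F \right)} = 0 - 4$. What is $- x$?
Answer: $61347$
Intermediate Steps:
$J{\left(F \right)} = -4$
$b = -61347$ ($b = 3 \left(- 1573 \left(9 - -4\right)\right) = 3 \left(- 1573 \left(9 + 4\right)\right) = 3 \left(\left(-1573\right) 13\right) = 3 \left(-20449\right) = -61347$)
$x = -61347$
$- x = \left(-1\right) \left(-61347\right) = 61347$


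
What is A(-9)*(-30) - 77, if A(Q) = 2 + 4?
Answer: -257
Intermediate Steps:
A(Q) = 6
A(-9)*(-30) - 77 = 6*(-30) - 77 = -180 - 77 = -257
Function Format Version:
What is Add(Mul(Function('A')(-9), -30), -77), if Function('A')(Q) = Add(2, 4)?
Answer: -257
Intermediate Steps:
Function('A')(Q) = 6
Add(Mul(Function('A')(-9), -30), -77) = Add(Mul(6, -30), -77) = Add(-180, -77) = -257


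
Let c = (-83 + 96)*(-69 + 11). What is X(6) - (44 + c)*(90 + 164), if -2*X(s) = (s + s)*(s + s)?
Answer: 180268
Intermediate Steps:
c = -754 (c = 13*(-58) = -754)
X(s) = -2*s**2 (X(s) = -(s + s)*(s + s)/2 = -2*s*2*s/2 = -2*s**2)
X(6) - (44 + c)*(90 + 164) = -2*6**2 - (44 - 754)*(90 + 164) = -2*36 - (-710)*254 = -72 - 1*(-180340) = -72 + 180340 = 180268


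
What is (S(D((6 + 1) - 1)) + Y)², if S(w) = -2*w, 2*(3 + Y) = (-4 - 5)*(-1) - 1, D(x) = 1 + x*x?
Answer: 5329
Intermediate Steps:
D(x) = 1 + x²
Y = 1 (Y = -3 + ((-4 - 5)*(-1) - 1)/2 = -3 + (-9*(-1) - 1)/2 = -3 + (9 - 1)/2 = -3 + (½)*8 = -3 + 4 = 1)
(S(D((6 + 1) - 1)) + Y)² = (-2*(1 + ((6 + 1) - 1)²) + 1)² = (-2*(1 + (7 - 1)²) + 1)² = (-2*(1 + 6²) + 1)² = (-2*(1 + 36) + 1)² = (-2*37 + 1)² = (-74 + 1)² = (-73)² = 5329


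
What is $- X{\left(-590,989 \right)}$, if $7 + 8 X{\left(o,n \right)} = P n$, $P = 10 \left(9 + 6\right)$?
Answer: $- \frac{148343}{8} \approx -18543.0$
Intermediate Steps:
$P = 150$ ($P = 10 \cdot 15 = 150$)
$X{\left(o,n \right)} = - \frac{7}{8} + \frac{75 n}{4}$ ($X{\left(o,n \right)} = - \frac{7}{8} + \frac{150 n}{8} = - \frac{7}{8} + \frac{75 n}{4}$)
$- X{\left(-590,989 \right)} = - (- \frac{7}{8} + \frac{75}{4} \cdot 989) = - (- \frac{7}{8} + \frac{74175}{4}) = \left(-1\right) \frac{148343}{8} = - \frac{148343}{8}$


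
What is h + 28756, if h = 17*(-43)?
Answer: 28025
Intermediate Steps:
h = -731
h + 28756 = -731 + 28756 = 28025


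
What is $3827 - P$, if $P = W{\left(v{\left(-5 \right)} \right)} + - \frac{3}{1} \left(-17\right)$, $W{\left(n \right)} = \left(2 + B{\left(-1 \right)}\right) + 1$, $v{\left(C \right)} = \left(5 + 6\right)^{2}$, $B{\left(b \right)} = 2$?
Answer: $3771$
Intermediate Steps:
$v{\left(C \right)} = 121$ ($v{\left(C \right)} = 11^{2} = 121$)
$W{\left(n \right)} = 5$ ($W{\left(n \right)} = \left(2 + 2\right) + 1 = 4 + 1 = 5$)
$P = 56$ ($P = 5 + - \frac{3}{1} \left(-17\right) = 5 + \left(-3\right) 1 \left(-17\right) = 5 - -51 = 5 + 51 = 56$)
$3827 - P = 3827 - 56 = 3771$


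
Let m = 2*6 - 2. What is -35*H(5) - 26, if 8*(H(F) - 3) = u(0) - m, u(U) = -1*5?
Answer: -523/8 ≈ -65.375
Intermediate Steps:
u(U) = -5
m = 10 (m = 12 - 2 = 10)
H(F) = 9/8 (H(F) = 3 + (-5 - 1*10)/8 = 3 + (-5 - 10)/8 = 3 + (⅛)*(-15) = 3 - 15/8 = 9/8)
-35*H(5) - 26 = -35*9/8 - 26 = -315/8 - 26 = -523/8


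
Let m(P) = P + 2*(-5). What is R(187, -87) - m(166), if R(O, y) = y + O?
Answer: -56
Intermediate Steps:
R(O, y) = O + y
m(P) = -10 + P (m(P) = P - 10 = -10 + P)
R(187, -87) - m(166) = (187 - 87) - (-10 + 166) = 100 - 1*156 = 100 - 156 = -56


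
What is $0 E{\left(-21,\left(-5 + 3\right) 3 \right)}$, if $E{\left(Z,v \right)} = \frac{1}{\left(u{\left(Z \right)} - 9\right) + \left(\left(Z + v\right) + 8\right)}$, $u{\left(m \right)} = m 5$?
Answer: $0$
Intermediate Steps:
$u{\left(m \right)} = 5 m$
$E{\left(Z,v \right)} = \frac{1}{-1 + v + 6 Z}$ ($E{\left(Z,v \right)} = \frac{1}{\left(5 Z - 9\right) + \left(\left(Z + v\right) + 8\right)} = \frac{1}{\left(5 Z - 9\right) + \left(8 + Z + v\right)} = \frac{1}{\left(-9 + 5 Z\right) + \left(8 + Z + v\right)} = \frac{1}{-1 + v + 6 Z}$)
$0 E{\left(-21,\left(-5 + 3\right) 3 \right)} = \frac{0}{-1 + \left(-5 + 3\right) 3 + 6 \left(-21\right)} = \frac{0}{-1 - 6 - 126} = \frac{0}{-133} = 0 \left(- \frac{1}{133}\right) = 0$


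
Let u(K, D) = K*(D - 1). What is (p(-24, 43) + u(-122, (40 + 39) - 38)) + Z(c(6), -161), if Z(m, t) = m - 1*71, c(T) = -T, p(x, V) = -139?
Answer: -5096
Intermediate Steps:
Z(m, t) = -71 + m (Z(m, t) = m - 71 = -71 + m)
u(K, D) = K*(-1 + D)
(p(-24, 43) + u(-122, (40 + 39) - 38)) + Z(c(6), -161) = (-139 - 122*(-1 + ((40 + 39) - 38))) + (-71 - 1*6) = (-139 - 122*(-1 + (79 - 38))) + (-71 - 6) = (-139 - 122*(-1 + 41)) - 77 = (-139 - 122*40) - 77 = (-139 - 4880) - 77 = -5019 - 77 = -5096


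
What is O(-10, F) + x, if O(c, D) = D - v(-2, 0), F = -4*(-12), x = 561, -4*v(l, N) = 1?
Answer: 2437/4 ≈ 609.25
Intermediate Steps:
v(l, N) = -¼ (v(l, N) = -¼*1 = -¼)
F = 48
O(c, D) = ¼ + D (O(c, D) = D - 1*(-¼) = D + ¼ = ¼ + D)
O(-10, F) + x = (¼ + 48) + 561 = 193/4 + 561 = 2437/4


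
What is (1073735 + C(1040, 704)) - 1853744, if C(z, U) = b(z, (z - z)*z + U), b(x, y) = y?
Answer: -779305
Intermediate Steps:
C(z, U) = U (C(z, U) = (z - z)*z + U = 0*z + U = 0 + U = U)
(1073735 + C(1040, 704)) - 1853744 = (1073735 + 704) - 1853744 = 1074439 - 1853744 = -779305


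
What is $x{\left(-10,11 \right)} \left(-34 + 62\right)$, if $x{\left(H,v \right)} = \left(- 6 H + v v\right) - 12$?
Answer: $4732$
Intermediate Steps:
$x{\left(H,v \right)} = -12 + v^{2} - 6 H$ ($x{\left(H,v \right)} = \left(- 6 H + v^{2}\right) - 12 = \left(v^{2} - 6 H\right) - 12 = -12 + v^{2} - 6 H$)
$x{\left(-10,11 \right)} \left(-34 + 62\right) = \left(-12 + 11^{2} - -60\right) \left(-34 + 62\right) = \left(-12 + 121 + 60\right) 28 = 169 \cdot 28 = 4732$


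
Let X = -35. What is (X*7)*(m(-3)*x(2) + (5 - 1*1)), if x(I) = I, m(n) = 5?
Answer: -3430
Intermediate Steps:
(X*7)*(m(-3)*x(2) + (5 - 1*1)) = (-35*7)*(5*2 + (5 - 1*1)) = -245*(10 + (5 - 1)) = -245*(10 + 4) = -245*14 = -3430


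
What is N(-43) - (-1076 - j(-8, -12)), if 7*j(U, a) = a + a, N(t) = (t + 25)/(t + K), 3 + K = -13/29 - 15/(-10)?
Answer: 6526888/6083 ≈ 1073.0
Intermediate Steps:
K = -113/58 (K = -3 + (-13/29 - 15/(-10)) = -3 + (-13*1/29 - 15*(-1/10)) = -3 + (-13/29 + 3/2) = -3 + 61/58 = -113/58 ≈ -1.9483)
N(t) = (25 + t)/(-113/58 + t) (N(t) = (t + 25)/(t - 113/58) = (25 + t)/(-113/58 + t))
j(U, a) = 2*a/7 (j(U, a) = (a + a)/7 = (2*a)/7 = 2*a/7)
N(-43) - (-1076 - j(-8, -12)) = 58*(25 - 43)/(-113 + 58*(-43)) - (-1076 - 2*(-12)/7) = 58*(-18)/(-113 - 2494) - (-1076 - 1*(-24/7)) = 58*(-18)/(-2607) - (-1076 + 24/7) = 58*(-1/2607)*(-18) - 1*(-7508/7) = 348/869 + 7508/7 = 6526888/6083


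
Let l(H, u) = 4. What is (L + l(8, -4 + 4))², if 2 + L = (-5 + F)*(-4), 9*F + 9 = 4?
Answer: 47524/81 ≈ 586.72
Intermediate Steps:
F = -5/9 (F = -1 + (⅑)*4 = -1 + 4/9 = -5/9 ≈ -0.55556)
L = 182/9 (L = -2 + (-5 - 5/9)*(-4) = -2 - 50/9*(-4) = -2 + 200/9 = 182/9 ≈ 20.222)
(L + l(8, -4 + 4))² = (182/9 + 4)² = (218/9)² = 47524/81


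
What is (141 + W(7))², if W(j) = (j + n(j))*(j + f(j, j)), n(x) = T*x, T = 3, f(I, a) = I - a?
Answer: 113569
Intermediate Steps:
n(x) = 3*x
W(j) = 4*j² (W(j) = (j + 3*j)*(j + (j - j)) = (4*j)*(j + 0) = (4*j)*j = 4*j²)
(141 + W(7))² = (141 + 4*7²)² = (141 + 4*49)² = (141 + 196)² = 337² = 113569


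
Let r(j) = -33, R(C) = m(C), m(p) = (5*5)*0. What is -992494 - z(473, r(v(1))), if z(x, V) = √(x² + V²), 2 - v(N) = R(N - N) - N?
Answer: -992494 - 11*√1858 ≈ -9.9297e+5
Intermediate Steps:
m(p) = 0 (m(p) = 25*0 = 0)
R(C) = 0
v(N) = 2 + N (v(N) = 2 - (0 - N) = 2 - (-1)*N = 2 + N)
z(x, V) = √(V² + x²)
-992494 - z(473, r(v(1))) = -992494 - √((-33)² + 473²) = -992494 - √(1089 + 223729) = -992494 - √224818 = -992494 - 11*√1858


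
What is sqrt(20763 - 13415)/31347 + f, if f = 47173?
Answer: 47173 + 2*sqrt(1837)/31347 ≈ 47173.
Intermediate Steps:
sqrt(20763 - 13415)/31347 + f = sqrt(20763 - 13415)/31347 + 47173 = sqrt(7348)*(1/31347) + 47173 = (2*sqrt(1837))*(1/31347) + 47173 = 2*sqrt(1837)/31347 + 47173 = 47173 + 2*sqrt(1837)/31347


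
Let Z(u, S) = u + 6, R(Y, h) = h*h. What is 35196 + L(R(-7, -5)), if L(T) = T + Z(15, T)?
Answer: 35242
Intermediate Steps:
R(Y, h) = h²
Z(u, S) = 6 + u
L(T) = 21 + T (L(T) = T + (6 + 15) = T + 21 = 21 + T)
35196 + L(R(-7, -5)) = 35196 + (21 + (-5)²) = 35196 + (21 + 25) = 35196 + 46 = 35242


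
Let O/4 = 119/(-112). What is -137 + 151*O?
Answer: -3115/4 ≈ -778.75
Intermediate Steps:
O = -17/4 (O = 4*(119/(-112)) = 4*(119*(-1/112)) = 4*(-17/16) = -17/4 ≈ -4.2500)
-137 + 151*O = -137 + 151*(-17/4) = -137 - 2567/4 = -3115/4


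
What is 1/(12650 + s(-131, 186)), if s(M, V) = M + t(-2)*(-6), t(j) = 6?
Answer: 1/12483 ≈ 8.0109e-5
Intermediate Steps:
s(M, V) = -36 + M (s(M, V) = M + 6*(-6) = M - 36 = -36 + M)
1/(12650 + s(-131, 186)) = 1/(12650 + (-36 - 131)) = 1/(12650 - 167) = 1/12483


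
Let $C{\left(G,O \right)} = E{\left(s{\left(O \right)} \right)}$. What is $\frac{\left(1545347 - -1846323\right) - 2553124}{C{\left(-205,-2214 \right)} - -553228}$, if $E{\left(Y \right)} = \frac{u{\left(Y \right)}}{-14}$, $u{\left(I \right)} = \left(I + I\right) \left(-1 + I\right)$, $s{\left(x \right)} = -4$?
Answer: $\frac{2934911}{1936288} \approx 1.5157$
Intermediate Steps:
$u{\left(I \right)} = 2 I \left(-1 + I\right)$
$E{\left(Y \right)} = - \frac{Y \left(-1 + Y\right)}{7}$ ($E{\left(Y \right)} = \frac{2 Y \left(-1 + Y\right)}{-14} = 2 Y \left(-1 + Y\right) \left(- \frac{1}{14}\right) = - \frac{Y \left(-1 + Y\right)}{7}$)
$C{\left(G,O \right)} = - \frac{20}{7}$ ($C{\left(G,O \right)} = \frac{1}{7} \left(-4\right) \left(1 - -4\right) = \frac{1}{7} \left(-4\right) \left(1 + 4\right) = \frac{1}{7} \left(-4\right) 5 = - \frac{20}{7}$)
$\frac{\left(1545347 - -1846323\right) - 2553124}{C{\left(-205,-2214 \right)} - -553228} = \frac{\left(1545347 - -1846323\right) - 2553124}{- \frac{20}{7} - -553228} = \frac{\left(1545347 + 1846323\right) - 2553124}{- \frac{20}{7} + \left(-252361 + 805589\right)} = \frac{3391670 - 2553124}{- \frac{20}{7} + 553228} = \frac{838546}{\frac{3872576}{7}} = 838546 \cdot \frac{7}{3872576} = \frac{2934911}{1936288}$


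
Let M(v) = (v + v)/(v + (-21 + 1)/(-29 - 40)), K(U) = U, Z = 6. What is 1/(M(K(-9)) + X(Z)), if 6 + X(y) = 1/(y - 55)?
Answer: -29449/116437 ≈ -0.25292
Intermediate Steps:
X(y) = -6 + 1/(-55 + y) (X(y) = -6 + 1/(y - 55) = -6 + 1/(-55 + y))
M(v) = 2*v/(20/69 + v) (M(v) = (2*v)/(v - 20/(-69)) = (2*v)/(v - 20*(-1/69)) = (2*v)/(v + 20/69) = (2*v)/(20/69 + v) = 2*v/(20/69 + v))
1/(M(K(-9)) + X(Z)) = 1/(138*(-9)/(20 + 69*(-9)) + (331 - 6*6)/(-55 + 6)) = 1/(138*(-9)/(20 - 621) + (331 - 36)/(-49)) = 1/(138*(-9)/(-601) - 1/49*295) = 1/(138*(-9)*(-1/601) - 295/49) = 1/(1242/601 - 295/49) = 1/(-116437/29449) = -29449/116437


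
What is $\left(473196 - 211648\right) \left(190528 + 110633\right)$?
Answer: $78768057228$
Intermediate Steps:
$\left(473196 - 211648\right) \left(190528 + 110633\right) = \left(473196 - 211648\right) 301161 = 261548 \cdot 301161 = 78768057228$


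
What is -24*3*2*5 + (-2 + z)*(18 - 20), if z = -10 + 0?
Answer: -696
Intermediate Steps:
z = -10
-24*3*2*5 + (-2 + z)*(18 - 20) = -24*3*2*5 + (-2 - 10)*(18 - 20) = -144*5 - 12*(-2) = -24*30 + 24 = -720 + 24 = -696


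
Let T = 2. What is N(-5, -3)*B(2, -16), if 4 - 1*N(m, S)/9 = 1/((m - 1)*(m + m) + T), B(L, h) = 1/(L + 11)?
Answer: 171/62 ≈ 2.7581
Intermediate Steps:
B(L, h) = 1/(11 + L)
N(m, S) = 36 - 9/(2 + 2*m*(-1 + m)) (N(m, S) = 36 - 9/((m - 1)*(m + m) + 2) = 36 - 9/((-1 + m)*(2*m) + 2) = 36 - 9/(2*m*(-1 + m) + 2) = 36 - 9/(2 + 2*m*(-1 + m)))
N(-5, -3)*B(2, -16) = ((63/2 - 36*(-5) + 36*(-5)²)/(1 + (-5)² - 1*(-5)))/(11 + 2) = ((63/2 + 180 + 36*25)/(1 + 25 + 5))/13 = ((63/2 + 180 + 900)/31)*(1/13) = ((1/31)*(2223/2))*(1/13) = (2223/62)*(1/13) = 171/62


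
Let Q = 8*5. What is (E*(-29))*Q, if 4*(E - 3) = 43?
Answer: -15950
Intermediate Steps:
E = 55/4 (E = 3 + (¼)*43 = 3 + 43/4 = 55/4 ≈ 13.750)
Q = 40
(E*(-29))*Q = ((55/4)*(-29))*40 = -1595/4*40 = -15950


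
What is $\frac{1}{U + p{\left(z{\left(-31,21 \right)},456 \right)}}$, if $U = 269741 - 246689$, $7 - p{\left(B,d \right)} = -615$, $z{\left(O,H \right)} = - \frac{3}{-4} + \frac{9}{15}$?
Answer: $\frac{1}{23674} \approx 4.224 \cdot 10^{-5}$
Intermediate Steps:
$z{\left(O,H \right)} = \frac{27}{20}$ ($z{\left(O,H \right)} = \left(-3\right) \left(- \frac{1}{4}\right) + 9 \cdot \frac{1}{15} = \frac{3}{4} + \frac{3}{5} = \frac{27}{20}$)
$p{\left(B,d \right)} = 622$ ($p{\left(B,d \right)} = 7 - -615 = 7 + 615 = 622$)
$U = 23052$ ($U = 269741 - 246689 = 23052$)
$\frac{1}{U + p{\left(z{\left(-31,21 \right)},456 \right)}} = \frac{1}{23052 + 622} = \frac{1}{23674}$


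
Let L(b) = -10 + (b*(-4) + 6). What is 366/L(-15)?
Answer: 183/28 ≈ 6.5357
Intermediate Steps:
L(b) = -4 - 4*b (L(b) = -10 + (-4*b + 6) = -10 + (6 - 4*b) = -4 - 4*b)
366/L(-15) = 366/(-4 - 4*(-15)) = 366/(-4 + 60) = 366/56 = 366*(1/56) = 183/28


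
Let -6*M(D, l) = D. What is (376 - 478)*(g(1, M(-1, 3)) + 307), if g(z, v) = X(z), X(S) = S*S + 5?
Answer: -31926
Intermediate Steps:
X(S) = 5 + S**2 (X(S) = S**2 + 5 = 5 + S**2)
M(D, l) = -D/6
g(z, v) = 5 + z**2
(376 - 478)*(g(1, M(-1, 3)) + 307) = (376 - 478)*((5 + 1**2) + 307) = -102*((5 + 1) + 307) = -102*(6 + 307) = -102*313 = -31926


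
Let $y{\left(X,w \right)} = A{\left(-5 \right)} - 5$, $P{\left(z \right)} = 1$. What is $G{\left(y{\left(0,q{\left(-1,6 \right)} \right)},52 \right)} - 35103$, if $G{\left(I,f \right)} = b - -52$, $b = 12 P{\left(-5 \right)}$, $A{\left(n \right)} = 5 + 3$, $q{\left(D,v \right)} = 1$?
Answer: $-35039$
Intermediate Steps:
$A{\left(n \right)} = 8$
$y{\left(X,w \right)} = 3$ ($y{\left(X,w \right)} = 8 - 5 = 3$)
$b = 12$ ($b = 12 \cdot 1 = 12$)
$G{\left(I,f \right)} = 64$ ($G{\left(I,f \right)} = 12 - -52 = 12 + 52 = 64$)
$G{\left(y{\left(0,q{\left(-1,6 \right)} \right)},52 \right)} - 35103 = 64 - 35103 = -35039$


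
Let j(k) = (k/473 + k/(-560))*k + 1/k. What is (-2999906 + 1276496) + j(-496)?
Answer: -14150738576203/8211280 ≈ -1.7233e+6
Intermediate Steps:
j(k) = 1/k + 87*k²/264880 (j(k) = (k*(1/473) + k*(-1/560))*k + 1/k = (k/473 - k/560)*k + 1/k = (87*k/264880)*k + 1/k = 87*k²/264880 + 1/k = 1/k + 87*k²/264880)
(-2999906 + 1276496) + j(-496) = (-2999906 + 1276496) + (1/264880)*(264880 + 87*(-496)³)/(-496) = -1723410 + (1/264880)*(-1/496)*(264880 + 87*(-122023936)) = -1723410 + (1/264880)*(-1/496)*(264880 - 10616082432) = -1723410 + (1/264880)*(-1/496)*(-10615817552) = -1723410 + 663488597/8211280 = -14150738576203/8211280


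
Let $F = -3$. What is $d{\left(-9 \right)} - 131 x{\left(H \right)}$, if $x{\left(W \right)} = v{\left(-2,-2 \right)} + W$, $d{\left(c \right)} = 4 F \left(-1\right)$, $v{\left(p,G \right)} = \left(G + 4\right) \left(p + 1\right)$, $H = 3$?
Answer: $-119$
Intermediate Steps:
$v{\left(p,G \right)} = \left(1 + p\right) \left(4 + G\right)$ ($v{\left(p,G \right)} = \left(4 + G\right) \left(1 + p\right) = \left(1 + p\right) \left(4 + G\right)$)
$d{\left(c \right)} = 12$ ($d{\left(c \right)} = 4 \left(-3\right) \left(-1\right) = \left(-12\right) \left(-1\right) = 12$)
$x{\left(W \right)} = -2 + W$ ($x{\left(W \right)} = \left(4 - 2 + 4 \left(-2\right) - -4\right) + W = \left(4 - 2 - 8 + 4\right) + W = -2 + W$)
$d{\left(-9 \right)} - 131 x{\left(H \right)} = 12 - 131 \left(-2 + 3\right) = 12 - 131 = -119$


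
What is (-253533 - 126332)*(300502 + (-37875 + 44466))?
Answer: -116653882445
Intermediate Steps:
(-253533 - 126332)*(300502 + (-37875 + 44466)) = -379865*(300502 + 6591) = -379865*307093 = -116653882445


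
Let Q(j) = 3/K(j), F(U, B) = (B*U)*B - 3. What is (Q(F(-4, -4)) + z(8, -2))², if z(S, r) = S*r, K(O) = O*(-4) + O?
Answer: 1147041/4489 ≈ 255.52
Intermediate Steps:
K(O) = -3*O (K(O) = -4*O + O = -3*O)
F(U, B) = -3 + U*B² (F(U, B) = U*B² - 3 = -3 + U*B²)
Q(j) = -1/j (Q(j) = 3/((-3*j)) = 3*(-1/(3*j)) = -1/j)
(Q(F(-4, -4)) + z(8, -2))² = (-1/(-3 - 4*(-4)²) + 8*(-2))² = (-1/(-3 - 4*16) - 16)² = (-1/(-3 - 64) - 16)² = (-1/(-67) - 16)² = (-1*(-1/67) - 16)² = (1/67 - 16)² = (-1071/67)² = 1147041/4489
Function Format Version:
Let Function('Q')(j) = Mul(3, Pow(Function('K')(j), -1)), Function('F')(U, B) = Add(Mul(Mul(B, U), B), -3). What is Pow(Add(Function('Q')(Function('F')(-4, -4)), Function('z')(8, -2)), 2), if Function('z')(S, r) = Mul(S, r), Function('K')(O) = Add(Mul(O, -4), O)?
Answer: Rational(1147041, 4489) ≈ 255.52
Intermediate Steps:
Function('K')(O) = Mul(-3, O) (Function('K')(O) = Add(Mul(-4, O), O) = Mul(-3, O))
Function('F')(U, B) = Add(-3, Mul(U, Pow(B, 2))) (Function('F')(U, B) = Add(Mul(U, Pow(B, 2)), -3) = Add(-3, Mul(U, Pow(B, 2))))
Function('Q')(j) = Mul(-1, Pow(j, -1)) (Function('Q')(j) = Mul(3, Pow(Mul(-3, j), -1)) = Mul(3, Mul(Rational(-1, 3), Pow(j, -1))) = Mul(-1, Pow(j, -1)))
Pow(Add(Function('Q')(Function('F')(-4, -4)), Function('z')(8, -2)), 2) = Pow(Add(Mul(-1, Pow(Add(-3, Mul(-4, Pow(-4, 2))), -1)), Mul(8, -2)), 2) = Pow(Add(Mul(-1, Pow(Add(-3, Mul(-4, 16)), -1)), -16), 2) = Pow(Add(Mul(-1, Pow(Add(-3, -64), -1)), -16), 2) = Pow(Add(Mul(-1, Pow(-67, -1)), -16), 2) = Pow(Add(Mul(-1, Rational(-1, 67)), -16), 2) = Pow(Add(Rational(1, 67), -16), 2) = Pow(Rational(-1071, 67), 2) = Rational(1147041, 4489)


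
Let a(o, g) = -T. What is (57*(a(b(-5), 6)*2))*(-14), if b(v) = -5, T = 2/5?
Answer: 3192/5 ≈ 638.40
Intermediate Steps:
T = ⅖ (T = 2*(⅕) = ⅖ ≈ 0.40000)
a(o, g) = -⅖ (a(o, g) = -1*⅖ = -⅖)
(57*(a(b(-5), 6)*2))*(-14) = (57*(-⅖*2))*(-14) = (57*(-⅘))*(-14) = -228/5*(-14) = 3192/5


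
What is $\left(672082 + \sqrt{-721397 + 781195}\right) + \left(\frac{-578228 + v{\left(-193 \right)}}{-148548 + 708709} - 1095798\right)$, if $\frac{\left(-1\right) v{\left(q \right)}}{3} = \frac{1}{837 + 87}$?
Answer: $- \frac{73103725003233}{172529588} + \sqrt{59798} \approx -4.2347 \cdot 10^{5}$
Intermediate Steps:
$v{\left(q \right)} = - \frac{1}{308}$ ($v{\left(q \right)} = - \frac{3}{837 + 87} = - \frac{3}{924} = \left(-3\right) \frac{1}{924} = - \frac{1}{308}$)
$\left(672082 + \sqrt{-721397 + 781195}\right) + \left(\frac{-578228 + v{\left(-193 \right)}}{-148548 + 708709} - 1095798\right) = \left(672082 + \sqrt{-721397 + 781195}\right) - \left(1095798 - \frac{-578228 - \frac{1}{308}}{-148548 + 708709}\right) = \left(672082 + \sqrt{59798}\right) - \left(1095798 + \frac{178094225}{308 \cdot 560161}\right) = \left(672082 + \sqrt{59798}\right) - \frac{189057755565449}{172529588} = - \frac{73103725003233}{172529588} + \sqrt{59798}$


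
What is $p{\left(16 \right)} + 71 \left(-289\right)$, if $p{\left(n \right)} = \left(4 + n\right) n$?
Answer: $-20199$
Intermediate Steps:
$p{\left(n \right)} = n \left(4 + n\right)$
$p{\left(16 \right)} + 71 \left(-289\right) = 16 \left(4 + 16\right) + 71 \left(-289\right) = 16 \cdot 20 - 20519 = 320 - 20519 = -20199$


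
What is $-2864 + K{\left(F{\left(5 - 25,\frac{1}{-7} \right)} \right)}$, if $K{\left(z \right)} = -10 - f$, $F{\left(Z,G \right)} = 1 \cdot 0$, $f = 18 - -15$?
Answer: $-2907$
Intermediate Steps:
$f = 33$ ($f = 18 + 15 = 33$)
$F{\left(Z,G \right)} = 0$
$K{\left(z \right)} = -43$ ($K{\left(z \right)} = -10 - 33 = -43$)
$-2864 + K{\left(F{\left(5 - 25,\frac{1}{-7} \right)} \right)} = -2864 - 43 = -2907$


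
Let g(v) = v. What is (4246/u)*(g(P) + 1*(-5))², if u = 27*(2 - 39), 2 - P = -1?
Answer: -16984/999 ≈ -17.001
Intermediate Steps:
P = 3 (P = 2 - 1*(-1) = 2 + 1 = 3)
u = -999 (u = 27*(-37) = -999)
(4246/u)*(g(P) + 1*(-5))² = (4246/(-999))*(3 + 1*(-5))² = (4246*(-1/999))*(3 - 5)² = -4246/999*(-2)² = -4246/999*4 = -16984/999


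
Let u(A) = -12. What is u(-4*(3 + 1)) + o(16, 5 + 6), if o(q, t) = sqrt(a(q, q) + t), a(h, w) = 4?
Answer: -12 + sqrt(15) ≈ -8.1270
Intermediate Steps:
o(q, t) = sqrt(4 + t)
u(-4*(3 + 1)) + o(16, 5 + 6) = -12 + sqrt(4 + (5 + 6)) = -12 + sqrt(4 + 11) = -12 + sqrt(15)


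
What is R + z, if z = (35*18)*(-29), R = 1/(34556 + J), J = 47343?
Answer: -1496294729/81899 ≈ -18270.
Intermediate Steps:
R = 1/81899 (R = 1/(34556 + 47343) = 1/81899 ≈ 1.2210e-5)
z = -18270 (z = 630*(-29) = -18270)
R + z = 1/81899 - 18270 = -1496294729/81899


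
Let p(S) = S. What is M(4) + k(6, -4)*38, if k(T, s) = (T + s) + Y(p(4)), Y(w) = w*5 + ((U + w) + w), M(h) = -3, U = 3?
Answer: 1251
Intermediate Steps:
Y(w) = 3 + 7*w (Y(w) = w*5 + ((3 + w) + w) = 5*w + (3 + 2*w) = 3 + 7*w)
k(T, s) = 31 + T + s (k(T, s) = (T + s) + (3 + 7*4) = (T + s) + (3 + 28) = (T + s) + 31 = 31 + T + s)
M(4) + k(6, -4)*38 = -3 + (31 + 6 - 4)*38 = -3 + 33*38 = -3 + 1254 = 1251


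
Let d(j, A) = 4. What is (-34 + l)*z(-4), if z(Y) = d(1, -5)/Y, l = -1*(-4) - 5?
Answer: 35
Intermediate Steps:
l = -1 (l = 4 - 5 = -1)
z(Y) = 4/Y
(-34 + l)*z(-4) = (-34 - 1)*(4/(-4)) = -140*(-1)/4 = -35*(-1) = 35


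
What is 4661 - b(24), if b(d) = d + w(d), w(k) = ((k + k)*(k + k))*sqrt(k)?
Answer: 4637 - 4608*sqrt(6) ≈ -6650.3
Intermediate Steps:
w(k) = 4*k**(5/2) (w(k) = ((2*k)*(2*k))*sqrt(k) = (4*k**2)*sqrt(k) = 4*k**(5/2))
b(d) = d + 4*d**(5/2)
4661 - b(24) = 4661 - (24 + 4*24**(5/2)) = 4661 - (24 + 4*(1152*sqrt(6))) = 4661 - (24 + 4608*sqrt(6)) = 4661 + (-24 - 4608*sqrt(6)) = 4637 - 4608*sqrt(6)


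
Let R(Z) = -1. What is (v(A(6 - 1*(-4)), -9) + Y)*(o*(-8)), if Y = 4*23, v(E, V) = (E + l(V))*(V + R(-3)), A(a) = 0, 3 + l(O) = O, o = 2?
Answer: -3392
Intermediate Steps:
l(O) = -3 + O
v(E, V) = (-1 + V)*(-3 + E + V) (v(E, V) = (E + (-3 + V))*(V - 1) = (-3 + E + V)*(-1 + V) = (-1 + V)*(-3 + E + V))
Y = 92
(v(A(6 - 1*(-4)), -9) + Y)*(o*(-8)) = ((3 - 1*0 - 1*(-9) + 0*(-9) - 9*(-3 - 9)) + 92)*(2*(-8)) = ((3 + 0 + 9 + 0 - 9*(-12)) + 92)*(-16) = ((3 + 0 + 9 + 0 + 108) + 92)*(-16) = (120 + 92)*(-16) = 212*(-16) = -3392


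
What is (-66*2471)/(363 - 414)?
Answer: 54362/17 ≈ 3197.8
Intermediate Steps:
(-66*2471)/(363 - 414) = -163086/(363 - 69*6) = -163086/(363 - 414) = -163086/(-51) = -163086*(-1/51) = 54362/17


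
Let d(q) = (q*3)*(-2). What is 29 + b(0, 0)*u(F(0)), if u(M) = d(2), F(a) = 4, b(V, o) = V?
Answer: 29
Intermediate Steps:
d(q) = -6*q (d(q) = (3*q)*(-2) = -6*q)
u(M) = -12 (u(M) = -6*2 = -12)
29 + b(0, 0)*u(F(0)) = 29 + 0*(-12) = 29 + 0 = 29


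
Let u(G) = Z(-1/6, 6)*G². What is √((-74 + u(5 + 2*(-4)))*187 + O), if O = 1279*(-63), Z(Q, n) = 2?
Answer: I*√91049 ≈ 301.74*I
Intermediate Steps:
u(G) = 2*G²
O = -80577
√((-74 + u(5 + 2*(-4)))*187 + O) = √((-74 + 2*(5 + 2*(-4))²)*187 - 80577) = √((-74 + 2*(5 - 8)²)*187 - 80577) = √((-74 + 2*(-3)²)*187 - 80577) = √((-74 + 2*9)*187 - 80577) = √((-74 + 18)*187 - 80577) = √(-56*187 - 80577) = √(-10472 - 80577) = √(-91049) = I*√91049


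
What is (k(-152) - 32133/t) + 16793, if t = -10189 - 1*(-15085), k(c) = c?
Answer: 27147401/1632 ≈ 16634.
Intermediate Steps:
t = 4896 (t = -10189 + 15085 = 4896)
(k(-152) - 32133/t) + 16793 = (-152 - 32133/4896) + 16793 = (-152 - 32133*1/4896) + 16793 = (-152 - 10711/1632) + 16793 = -258775/1632 + 16793 = 27147401/1632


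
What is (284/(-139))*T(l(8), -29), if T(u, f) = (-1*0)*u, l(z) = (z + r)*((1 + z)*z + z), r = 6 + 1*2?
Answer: 0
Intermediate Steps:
r = 8 (r = 6 + 2 = 8)
l(z) = (8 + z)*(z + z*(1 + z)) (l(z) = (z + 8)*((1 + z)*z + z) = (8 + z)*(z*(1 + z) + z) = (8 + z)*(z + z*(1 + z)))
T(u, f) = 0 (T(u, f) = 0*u = 0)
(284/(-139))*T(l(8), -29) = (284/(-139))*0 = (284*(-1/139))*0 = -284/139*0 = 0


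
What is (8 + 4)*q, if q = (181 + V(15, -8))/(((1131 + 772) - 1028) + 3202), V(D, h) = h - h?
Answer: 724/1359 ≈ 0.53274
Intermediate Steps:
V(D, h) = 0
q = 181/4077 (q = (181 + 0)/(((1131 + 772) - 1028) + 3202) = 181/((1903 - 1028) + 3202) = 181/(875 + 3202) = 181/4077 ≈ 0.044395)
(8 + 4)*q = (8 + 4)*(181/4077) = 12*(181/4077) = 724/1359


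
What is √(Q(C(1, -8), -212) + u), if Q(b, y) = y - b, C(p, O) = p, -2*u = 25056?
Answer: I*√12741 ≈ 112.88*I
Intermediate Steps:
u = -12528 (u = -½*25056 = -12528)
√(Q(C(1, -8), -212) + u) = √((-212 - 1*1) - 12528) = √((-212 - 1) - 12528) = √(-213 - 12528) = √(-12741) = I*√12741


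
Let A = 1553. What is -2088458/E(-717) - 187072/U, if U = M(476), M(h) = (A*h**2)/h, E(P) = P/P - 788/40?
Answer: 13355044396/119581 ≈ 1.1168e+5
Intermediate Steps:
E(P) = -187/10 (E(P) = 1 - 788*1/40 = 1 - 197/10 = -187/10)
M(h) = 1553*h (M(h) = (1553*h**2)/h = 1553*h)
U = 739228 (U = 1553*476 = 739228)
-2088458/E(-717) - 187072/U = -2088458/(-187/10) - 187072/739228 = -2088458*(-10/187) - 187072*1/739228 = 20884580/187 - 46768/184807 = 13355044396/119581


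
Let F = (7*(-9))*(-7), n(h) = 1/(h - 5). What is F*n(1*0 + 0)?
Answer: -441/5 ≈ -88.200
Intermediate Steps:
n(h) = 1/(-5 + h)
F = 441 (F = -63*(-7) = 441)
F*n(1*0 + 0) = 441/(-5 + (1*0 + 0)) = 441/(-5 + (0 + 0)) = 441/(-5 + 0) = 441/(-5) = 441*(-⅕) = -441/5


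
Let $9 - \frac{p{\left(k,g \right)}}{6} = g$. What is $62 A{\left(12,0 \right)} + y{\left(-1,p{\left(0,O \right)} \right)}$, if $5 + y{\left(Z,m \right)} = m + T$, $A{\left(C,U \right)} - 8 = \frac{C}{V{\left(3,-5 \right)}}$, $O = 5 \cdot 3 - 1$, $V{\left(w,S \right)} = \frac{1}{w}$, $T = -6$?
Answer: $2687$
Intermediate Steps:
$O = 14$ ($O = 15 - 1 = 14$)
$p{\left(k,g \right)} = 54 - 6 g$
$A{\left(C,U \right)} = 8 + 3 C$ ($A{\left(C,U \right)} = 8 + \frac{C}{\frac{1}{3}} = 8 + C \frac{1}{\frac{1}{3}} = 8 + C 3 = 8 + 3 C$)
$y{\left(Z,m \right)} = -11 + m$ ($y{\left(Z,m \right)} = -5 + \left(m - 6\right) = -5 + \left(-6 + m\right) = -11 + m$)
$62 A{\left(12,0 \right)} + y{\left(-1,p{\left(0,O \right)} \right)} = 62 \left(8 + 3 \cdot 12\right) + \left(-11 + \left(54 - 84\right)\right) = 62 \left(8 + 36\right) + \left(-11 + \left(54 - 84\right)\right) = 62 \cdot 44 - 41 = 2728 - 41 = 2687$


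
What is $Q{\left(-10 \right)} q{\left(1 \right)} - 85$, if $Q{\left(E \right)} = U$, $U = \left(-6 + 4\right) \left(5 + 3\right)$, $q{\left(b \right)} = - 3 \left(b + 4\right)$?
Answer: $155$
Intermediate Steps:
$q{\left(b \right)} = -12 - 3 b$ ($q{\left(b \right)} = - 3 \left(4 + b\right) = -12 - 3 b$)
$U = -16$ ($U = \left(-2\right) 8 = -16$)
$Q{\left(E \right)} = -16$
$Q{\left(-10 \right)} q{\left(1 \right)} - 85 = - 16 \left(-12 - 3\right) - 85 = \left(-16\right) \left(-15\right) - 85 = 240 - 85 = 155$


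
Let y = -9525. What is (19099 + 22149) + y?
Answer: 31723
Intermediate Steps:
(19099 + 22149) + y = (19099 + 22149) - 9525 = 41248 - 9525 = 31723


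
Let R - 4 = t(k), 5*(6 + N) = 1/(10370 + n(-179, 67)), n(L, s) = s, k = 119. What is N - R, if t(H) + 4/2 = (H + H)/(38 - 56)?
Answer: 817568/156555 ≈ 5.2222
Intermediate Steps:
t(H) = -2 - H/9 (t(H) = -2 + (H + H)/(38 - 56) = -2 + (2*H)/(-18) = -2 + (2*H)*(-1/18) = -2 - H/9)
N = -313109/52185 (N = -6 + 1/(5*(10370 + 67)) = -6 + (1/5)/10437 = -6 + (1/5)*(1/10437) = -6 + 1/52185 = -313109/52185 ≈ -6.0000)
R = -101/9 (R = 4 + (-2 - 1/9*119) = 4 + (-2 - 119/9) = 4 - 137/9 = -101/9 ≈ -11.222)
N - R = -313109/52185 - 1*(-101/9) = -313109/52185 + 101/9 = 817568/156555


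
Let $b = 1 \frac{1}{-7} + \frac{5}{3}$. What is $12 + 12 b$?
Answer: $\frac{212}{7} \approx 30.286$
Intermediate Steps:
$b = \frac{32}{21}$ ($b = 1 \left(- \frac{1}{7}\right) + 5 \cdot \frac{1}{3} = - \frac{1}{7} + \frac{5}{3} = \frac{32}{21} \approx 1.5238$)
$12 + 12 b = 12 + 12 \cdot \frac{32}{21} = 12 + \frac{128}{7} = \frac{212}{7}$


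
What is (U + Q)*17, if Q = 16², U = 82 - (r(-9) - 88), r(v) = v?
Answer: 7395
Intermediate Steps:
U = 179 (U = 82 - (-9 - 88) = 82 - 1*(-97) = 82 + 97 = 179)
Q = 256
(U + Q)*17 = (179 + 256)*17 = 435*17 = 7395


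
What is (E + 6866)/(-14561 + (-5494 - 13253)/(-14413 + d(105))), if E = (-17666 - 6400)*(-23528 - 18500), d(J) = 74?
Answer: -7251610233023/104385716 ≈ -69469.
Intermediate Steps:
E = 1011445848 (E = -24066*(-42028) = 1011445848)
(E + 6866)/(-14561 + (-5494 - 13253)/(-14413 + d(105))) = (1011445848 + 6866)/(-14561 + (-5494 - 13253)/(-14413 + 74)) = 1011452714/(-14561 - 18747/(-14339)) = 1011452714/(-14561 - 18747*(-1/14339)) = 1011452714/(-14561 + 18747/14339) = 1011452714/(-208771432/14339) = 1011452714*(-14339/208771432) = -7251610233023/104385716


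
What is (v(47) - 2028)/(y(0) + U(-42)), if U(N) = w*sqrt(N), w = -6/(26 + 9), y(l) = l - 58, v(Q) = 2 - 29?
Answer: 10429125/294458 - 30825*I*sqrt(42)/294458 ≈ 35.418 - 0.67843*I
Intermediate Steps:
v(Q) = -27
y(l) = -58 + l
w = -6/35 ≈ -0.17143
U(N) = -6*sqrt(N)/35
(v(47) - 2028)/(y(0) + U(-42)) = (-27 - 2028)/((-58 + 0) - 6*I*sqrt(42)/35) = -2055/(-58 - 6*I*sqrt(42)/35)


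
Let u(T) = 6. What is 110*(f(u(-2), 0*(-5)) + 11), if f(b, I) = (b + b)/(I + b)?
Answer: 1430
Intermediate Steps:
f(b, I) = 2*b/(I + b) (f(b, I) = (2*b)/(I + b) = 2*b/(I + b))
110*(f(u(-2), 0*(-5)) + 11) = 110*(2*6/(0*(-5) + 6) + 11) = 110*(2*6/(0 + 6) + 11) = 110*(2*6/6 + 11) = 110*(2*6*(1/6) + 11) = 110*(2 + 11) = 110*13 = 1430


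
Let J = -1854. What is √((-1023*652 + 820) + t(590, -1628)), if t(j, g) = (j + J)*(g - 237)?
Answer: 4*√105699 ≈ 1300.5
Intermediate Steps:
t(j, g) = (-1854 + j)*(-237 + g) (t(j, g) = (j - 1854)*(g - 237) = (-1854 + j)*(-237 + g))
√((-1023*652 + 820) + t(590, -1628)) = √((-1023*652 + 820) + (439398 - 1854*(-1628) - 237*590 - 1628*590)) = √((-666996 + 820) + (439398 + 3018312 - 139830 - 960520)) = √(-666176 + 2357360) = √1691184 = 4*√105699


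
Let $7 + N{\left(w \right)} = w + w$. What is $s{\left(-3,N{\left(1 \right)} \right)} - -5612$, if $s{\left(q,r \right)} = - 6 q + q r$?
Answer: $5645$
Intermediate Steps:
$N{\left(w \right)} = -7 + 2 w$ ($N{\left(w \right)} = -7 + \left(w + w\right) = -7 + 2 w$)
$s{\left(-3,N{\left(1 \right)} \right)} - -5612 = - 3 \left(-6 + \left(-7 + 2 \cdot 1\right)\right) - -5612 = - 3 \left(-6 + \left(-7 + 2\right)\right) + 5612 = - 3 \left(-6 - 5\right) + 5612 = \left(-3\right) \left(-11\right) + 5612 = 33 + 5612 = 5645$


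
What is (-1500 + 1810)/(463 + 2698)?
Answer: 310/3161 ≈ 0.098070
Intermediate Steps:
(-1500 + 1810)/(463 + 2698) = 310/3161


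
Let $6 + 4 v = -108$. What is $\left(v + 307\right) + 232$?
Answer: $\frac{1021}{2} \approx 510.5$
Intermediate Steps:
$v = - \frac{57}{2}$ ($v = - \frac{3}{2} + \frac{1}{4} \left(-108\right) = - \frac{3}{2} - 27 = - \frac{57}{2} \approx -28.5$)
$\left(v + 307\right) + 232 = \left(- \frac{57}{2} + 307\right) + 232 = \frac{557}{2} + 232 = \frac{1021}{2}$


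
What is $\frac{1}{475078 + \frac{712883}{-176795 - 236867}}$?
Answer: $\frac{413662}{196521002753} \approx 2.1049 \cdot 10^{-6}$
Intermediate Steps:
$\frac{1}{475078 + \frac{712883}{-176795 - 236867}} = \frac{1}{475078 + \frac{712883}{-413662}} = \frac{1}{475078 + 712883 \left(- \frac{1}{413662}\right)} = \frac{1}{475078 - \frac{712883}{413662}} = \frac{1}{\frac{196521002753}{413662}} = \frac{413662}{196521002753}$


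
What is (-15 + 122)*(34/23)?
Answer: 3638/23 ≈ 158.17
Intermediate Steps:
(-15 + 122)*(34/23) = 107*(34*(1/23)) = 107*(34/23) = 3638/23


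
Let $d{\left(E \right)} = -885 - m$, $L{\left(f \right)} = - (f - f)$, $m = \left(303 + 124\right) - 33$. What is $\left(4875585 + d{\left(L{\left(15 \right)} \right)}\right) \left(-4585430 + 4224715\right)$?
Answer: $-1758235288790$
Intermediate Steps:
$m = 394$ ($m = 427 - 33 = 394$)
$L{\left(f \right)} = 0$ ($L{\left(f \right)} = \left(-1\right) 0 = 0$)
$d{\left(E \right)} = -1279$ ($d{\left(E \right)} = -885 - 394 = -1279$)
$\left(4875585 + d{\left(L{\left(15 \right)} \right)}\right) \left(-4585430 + 4224715\right) = \left(4875585 - 1279\right) \left(-4585430 + 4224715\right) = 4874306 \left(-360715\right) = -1758235288790$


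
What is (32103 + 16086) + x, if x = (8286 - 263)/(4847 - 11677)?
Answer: 329122847/6830 ≈ 48188.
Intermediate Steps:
x = -8023/6830 (x = 8023/(-6830) = 8023*(-1/6830) = -8023/6830 ≈ -1.1747)
(32103 + 16086) + x = (32103 + 16086) - 8023/6830 = 48189 - 8023/6830 = 329122847/6830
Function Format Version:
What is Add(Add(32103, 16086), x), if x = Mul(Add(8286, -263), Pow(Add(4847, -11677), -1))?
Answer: Rational(329122847, 6830) ≈ 48188.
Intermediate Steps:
x = Rational(-8023, 6830) (x = Mul(8023, Pow(-6830, -1)) = Mul(8023, Rational(-1, 6830)) = Rational(-8023, 6830) ≈ -1.1747)
Add(Add(32103, 16086), x) = Add(Add(32103, 16086), Rational(-8023, 6830)) = Add(48189, Rational(-8023, 6830)) = Rational(329122847, 6830)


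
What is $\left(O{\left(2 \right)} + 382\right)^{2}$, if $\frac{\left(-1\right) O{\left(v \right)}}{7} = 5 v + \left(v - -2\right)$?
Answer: $80656$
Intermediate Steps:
$O{\left(v \right)} = -14 - 42 v$ ($O{\left(v \right)} = - 7 \left(5 v + \left(v - -2\right)\right) = - 7 \left(5 v + \left(v + 2\right)\right) = - 7 \left(5 v + \left(2 + v\right)\right) = - 7 \left(2 + 6 v\right) = -14 - 42 v$)
$\left(O{\left(2 \right)} + 382\right)^{2} = \left(\left(-14 - 84\right) + 382\right)^{2} = \left(-98 + 382\right)^{2} = 284^{2} = 80656$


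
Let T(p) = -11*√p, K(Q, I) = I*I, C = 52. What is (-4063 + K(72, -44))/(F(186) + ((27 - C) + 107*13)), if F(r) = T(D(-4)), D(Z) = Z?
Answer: -1452741/933220 - 23397*I/933220 ≈ -1.5567 - 0.025071*I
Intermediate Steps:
K(Q, I) = I²
F(r) = -22*I
(-4063 + K(72, -44))/(F(186) + ((27 - C) + 107*13)) = (-4063 + (-44)²)/(-22*I + ((27 - 1*52) + 107*13)) = (-4063 + 1936)/(-22*I + ((27 - 52) + 1391)) = -2127/(-22*I + (-25 + 1391)) = -2127/(-22*I + 1366) = -2127*(1366 + 22*I)/1866440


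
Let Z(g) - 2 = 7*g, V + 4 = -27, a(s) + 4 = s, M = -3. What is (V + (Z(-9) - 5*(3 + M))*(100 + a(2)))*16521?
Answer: -99274689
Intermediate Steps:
a(s) = -4 + s
V = -31 (V = -4 - 27 = -31)
Z(g) = 2 + 7*g
(V + (Z(-9) - 5*(3 + M))*(100 + a(2)))*16521 = (-31 + ((2 + 7*(-9)) - 5*(3 - 3))*(100 + (-4 + 2)))*16521 = (-31 + ((2 - 63) - 5*0)*(100 - 2))*16521 = (-31 + (-61 + 0)*98)*16521 = (-31 - 61*98)*16521 = (-31 - 5978)*16521 = -6009*16521 = -99274689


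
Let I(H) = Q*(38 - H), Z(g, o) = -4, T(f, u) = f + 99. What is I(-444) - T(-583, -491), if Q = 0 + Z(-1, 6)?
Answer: -1444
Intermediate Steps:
T(f, u) = 99 + f
Q = -4 (Q = 0 - 4 = -4)
I(H) = -152 + 4*H (I(H) = -4*(38 - H) = -152 + 4*H)
I(-444) - T(-583, -491) = (-152 + 4*(-444)) - (99 - 583) = (-152 - 1776) - 1*(-484) = -1928 + 484 = -1444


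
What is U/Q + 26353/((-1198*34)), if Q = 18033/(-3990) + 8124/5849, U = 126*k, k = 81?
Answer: -3234526707453547/991963462708 ≈ -3260.7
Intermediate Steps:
U = 10206 (U = 126*81 = 10206)
Q = -24353419/7779170 (Q = 18033*(-1/3990) + 8124*(1/5849) = -6011/1330 + 8124/5849 = -24353419/7779170 ≈ -3.1306)
U/Q + 26353/((-1198*34)) = 10206/(-24353419/7779170) + 26353/((-1198*34)) = 10206*(-7779170/24353419) + 26353/(-40732) = -79394209020/24353419 + 26353*(-1/40732) = -79394209020/24353419 - 26353/40732 = -3234526707453547/991963462708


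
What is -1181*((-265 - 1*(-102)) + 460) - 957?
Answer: -351714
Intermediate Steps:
-1181*((-265 - 1*(-102)) + 460) - 957 = -1181*((-265 + 102) + 460) - 957 = -1181*(-163 + 460) - 957 = -1181*297 - 957 = -350757 - 957 = -351714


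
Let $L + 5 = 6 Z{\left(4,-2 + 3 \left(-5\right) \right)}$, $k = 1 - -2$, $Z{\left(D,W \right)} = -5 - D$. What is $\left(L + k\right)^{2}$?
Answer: $3136$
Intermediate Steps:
$k = 3$ ($k = 1 + 2 = 3$)
$L = -59$ ($L = -5 + 6 \left(-5 - 4\right) = -5 + 6 \left(-9\right) = -5 - 54 = -59$)
$\left(L + k\right)^{2} = \left(-59 + 3\right)^{2} = \left(-56\right)^{2} = 3136$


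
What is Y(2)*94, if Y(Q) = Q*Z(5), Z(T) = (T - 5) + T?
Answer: 940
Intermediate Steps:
Z(T) = -5 + 2*T (Z(T) = (-5 + T) + T = -5 + 2*T)
Y(Q) = 5*Q (Y(Q) = Q*(-5 + 2*5) = Q*(-5 + 10) = Q*5 = 5*Q)
Y(2)*94 = (5*2)*94 = 10*94 = 940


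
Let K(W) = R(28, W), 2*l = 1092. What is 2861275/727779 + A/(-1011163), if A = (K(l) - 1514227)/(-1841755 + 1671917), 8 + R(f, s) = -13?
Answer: 245688408622738579/62492163584089863 ≈ 3.9315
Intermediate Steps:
l = 546 (l = (½)*1092 = 546)
R(f, s) = -21 (R(f, s) = -8 - 13 = -21)
K(W) = -21
A = 757124/84919 (A = (-21 - 1514227)/(-1841755 + 1671917) = -1514248/(-169838) = -1514248*(-1/169838) = 757124/84919 ≈ 8.9158)
2861275/727779 + A/(-1011163) = 2861275/727779 + (757124/84919)/(-1011163) = 2861275*(1/727779) + (757124/84919)*(-1/1011163) = 2861275/727779 - 757124/85866950797 = 245688408622738579/62492163584089863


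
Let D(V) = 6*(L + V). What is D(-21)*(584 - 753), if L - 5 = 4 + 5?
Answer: 7098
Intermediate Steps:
L = 14 (L = 5 + (4 + 5) = 5 + 9 = 14)
D(V) = 84 + 6*V (D(V) = 6*(14 + V) = 84 + 6*V)
D(-21)*(584 - 753) = (84 + 6*(-21))*(584 - 753) = (84 - 126)*(-169) = -42*(-169) = 7098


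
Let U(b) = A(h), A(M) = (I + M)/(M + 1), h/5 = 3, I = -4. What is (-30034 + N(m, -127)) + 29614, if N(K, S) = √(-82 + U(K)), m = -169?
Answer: -420 + I*√1301/4 ≈ -420.0 + 9.0173*I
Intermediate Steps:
h = 15 (h = 5*3 = 15)
A(M) = (-4 + M)/(1 + M) (A(M) = (-4 + M)/(M + 1) = (-4 + M)/(1 + M))
U(b) = 11/16 (U(b) = (-4 + 15)/(1 + 15) = 11/16)
N(K, S) = I*√1301/4 (N(K, S) = √(-82 + 11/16) = √(-1301/16) = I*√1301/4)
(-30034 + N(m, -127)) + 29614 = (-30034 + I*√1301/4) + 29614 = -420 + I*√1301/4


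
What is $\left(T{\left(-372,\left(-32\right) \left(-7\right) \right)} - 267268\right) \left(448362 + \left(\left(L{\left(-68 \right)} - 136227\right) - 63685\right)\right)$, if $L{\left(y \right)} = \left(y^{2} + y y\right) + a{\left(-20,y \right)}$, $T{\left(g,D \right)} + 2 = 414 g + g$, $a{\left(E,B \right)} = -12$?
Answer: $-108653301900$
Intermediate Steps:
$T{\left(g,D \right)} = -2 + 415 g$ ($T{\left(g,D \right)} = -2 + \left(414 g + g\right) = -2 + 415 g$)
$L{\left(y \right)} = -12 + 2 y^{2}$ ($L{\left(y \right)} = \left(y^{2} + y y\right) - 12 = \left(y^{2} + y^{2}\right) - 12 = 2 y^{2} - 12 = -12 + 2 y^{2}$)
$\left(T{\left(-372,\left(-32\right) \left(-7\right) \right)} - 267268\right) \left(448362 + \left(\left(L{\left(-68 \right)} - 136227\right) - 63685\right)\right) = \left(\left(-2 + 415 \left(-372\right)\right) - 267268\right) \left(448362 - 190676\right) = \left(\left(-2 - 154380\right) - 267268\right) \left(448362 + \left(\left(\left(-12 + 2 \cdot 4624\right) - 136227\right) - 63685\right)\right) = \left(-154382 - 267268\right) \left(448362 + \left(\left(\left(-12 + 9248\right) - 136227\right) - 63685\right)\right) = - 421650 \left(448362 + \left(\left(9236 - 136227\right) - 63685\right)\right) = - 421650 \left(448362 - 190676\right) = \left(-421650\right) 257686 = -108653301900$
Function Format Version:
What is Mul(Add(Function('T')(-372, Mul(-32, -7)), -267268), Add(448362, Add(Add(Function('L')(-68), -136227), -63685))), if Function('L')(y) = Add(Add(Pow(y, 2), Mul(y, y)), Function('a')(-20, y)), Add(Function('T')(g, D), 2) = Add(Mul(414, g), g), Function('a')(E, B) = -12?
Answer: -108653301900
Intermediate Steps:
Function('T')(g, D) = Add(-2, Mul(415, g)) (Function('T')(g, D) = Add(-2, Add(Mul(414, g), g)) = Add(-2, Mul(415, g)))
Function('L')(y) = Add(-12, Mul(2, Pow(y, 2))) (Function('L')(y) = Add(Add(Pow(y, 2), Mul(y, y)), -12) = Add(Add(Pow(y, 2), Pow(y, 2)), -12) = Add(Mul(2, Pow(y, 2)), -12) = Add(-12, Mul(2, Pow(y, 2))))
Mul(Add(Function('T')(-372, Mul(-32, -7)), -267268), Add(448362, Add(Add(Function('L')(-68), -136227), -63685))) = Mul(Add(Add(-2, Mul(415, -372)), -267268), Add(448362, Add(Add(Add(-12, Mul(2, Pow(-68, 2))), -136227), -63685))) = Mul(Add(Add(-2, -154380), -267268), Add(448362, Add(Add(Add(-12, Mul(2, 4624)), -136227), -63685))) = Mul(Add(-154382, -267268), Add(448362, Add(Add(Add(-12, 9248), -136227), -63685))) = Mul(-421650, Add(448362, Add(Add(9236, -136227), -63685))) = Mul(-421650, Add(448362, Add(-126991, -63685))) = Mul(-421650, Add(448362, -190676)) = Mul(-421650, 257686) = -108653301900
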